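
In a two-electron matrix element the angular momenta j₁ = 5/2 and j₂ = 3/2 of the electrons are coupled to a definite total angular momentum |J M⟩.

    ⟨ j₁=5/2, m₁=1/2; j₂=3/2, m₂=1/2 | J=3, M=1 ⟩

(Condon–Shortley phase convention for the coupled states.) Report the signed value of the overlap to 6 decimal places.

triangle: 1!·4!·2!/8! = 48/40320
(j±m)!: 3!·2!·2!·1!·4!·2! = 1152
prefactor² = (2J+1)·Δ·N² = 48/5
  k=0: +1/(0!·1!·2!·2!·2!·0!) = 1/8
  k=1: −1/(1!·0!·1!·1!·3!·1!) = -1/6
Σ = -1/24  ⇒  CG² = 48/5·(-1/24)² = 1/60
CG = −√(1/60) = -0.129099

−√(1/60) = -0.129099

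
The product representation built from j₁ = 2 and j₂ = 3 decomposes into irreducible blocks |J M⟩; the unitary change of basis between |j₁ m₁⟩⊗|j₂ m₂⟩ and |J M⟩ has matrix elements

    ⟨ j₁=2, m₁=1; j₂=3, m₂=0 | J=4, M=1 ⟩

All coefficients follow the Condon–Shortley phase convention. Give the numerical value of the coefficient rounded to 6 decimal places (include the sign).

triangle: 1!·3!·5!/10! = 720/3628800
(j±m)!: 3!·1!·3!·3!·5!·3! = 155520
prefactor² = (2J+1)·Δ·N² = 1944/7
  k=0: +1/(0!·1!·1!·3!·2!·2!) = 1/24
  k=1: −1/(1!·0!·0!·2!·3!·3!) = -1/72
Σ = 1/36  ⇒  CG² = 1944/7·(1/36)² = 3/14
CG = +√(3/14) = +0.462910

+0.462910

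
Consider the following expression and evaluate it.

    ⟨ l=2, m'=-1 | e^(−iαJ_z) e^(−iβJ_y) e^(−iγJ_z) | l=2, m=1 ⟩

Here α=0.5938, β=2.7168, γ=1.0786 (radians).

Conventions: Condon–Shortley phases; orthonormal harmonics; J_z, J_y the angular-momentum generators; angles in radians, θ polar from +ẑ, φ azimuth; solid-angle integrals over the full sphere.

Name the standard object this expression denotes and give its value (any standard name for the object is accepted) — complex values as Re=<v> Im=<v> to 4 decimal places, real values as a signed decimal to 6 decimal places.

Wigner D-matrix element, Re=-0.6952 Im=0.3662

This is a Wigner D-matrix element — the rotation-matrix element ⟨l m'| R(α,β,γ) |l m⟩ in the angular-momentum basis.
Split into d^2_{-1,1}(β=2.7168) × two z-phases.
Half-angle: c=0.210803, s=0.977529. N=√(1·6·6·1)=6.000000
The bounds max(0,m−m')=2 and min(l+m,l−m')=3 give 2 terms
  k=2: (−1)^0·6.0000/(2)·0.2108^2·0.9775^2 = +0.127390
  k=3: (−1)^1·6.0000/(6)·0.2108^0·0.9775^4 = -0.913099
d^2_{-1,1}(2.7168) = +0.127390 -0.913099 = -0.785709
D = (+0.828821+0.559515i)·(-0.785709)·(+0.472563-0.881297i) = -0.695171+0.366165i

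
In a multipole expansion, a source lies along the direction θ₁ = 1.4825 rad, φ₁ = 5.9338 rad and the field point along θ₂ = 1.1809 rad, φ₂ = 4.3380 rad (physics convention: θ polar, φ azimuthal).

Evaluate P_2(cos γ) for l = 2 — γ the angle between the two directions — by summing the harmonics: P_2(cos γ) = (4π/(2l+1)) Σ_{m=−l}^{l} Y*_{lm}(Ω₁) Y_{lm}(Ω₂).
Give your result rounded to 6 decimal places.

-0.499835

Addition theorem: P_2(cos γ) = (4π/5) Σ_m Y*_{lm}(Ω₁) Y_{lm}(Ω₂), m = −2…2:
  [-2]  conj(Y_{2,-2})(Ω₁) = 0.29344 - 0.24655j ; Y_{2,-2}(Ω₂) = -0.24208 - 0.22496j ; Δ = -0.12650 - 0.00633j
  [-1]  conj(Y_{2,-1})(Ω₁) = 0.06376 - 0.02323j ; Y_{2,-1}(Ω₂) = -0.09933 + 0.25279j ; Δ = -0.00046 + 0.01842j
  [+0]  conj(Y_{2,0})(Ω₁) = -0.30803 + 0.00000j ; Y_{2,0}(Ω₂) = -0.17870 + 0.00000j ; Δ = 0.05504 + 0.00000j
  [+1]  conj(Y_{2,1})(Ω₁) = -0.06376 - 0.02323j ; Y_{2,1}(Ω₂) = 0.09933 + 0.25279j ; Δ = -0.00046 - 0.01842j
  [+2]  conj(Y_{2,2})(Ω₁) = 0.29344 + 0.24655j ; Y_{2,2}(Ω₂) = -0.24208 + 0.22496j ; Δ = -0.12650 + 0.00633j
Σ over m = -0.19888 + 0.00000j; ×(4π/5) → -0.49984 + 0.00000j. Real part: -0.499835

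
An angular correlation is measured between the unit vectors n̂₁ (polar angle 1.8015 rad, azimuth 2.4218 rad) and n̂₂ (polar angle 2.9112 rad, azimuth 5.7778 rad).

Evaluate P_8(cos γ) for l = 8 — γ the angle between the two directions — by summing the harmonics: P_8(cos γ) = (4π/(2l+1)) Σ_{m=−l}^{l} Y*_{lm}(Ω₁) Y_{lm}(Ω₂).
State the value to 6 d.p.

0.273150

Addition theorem: P_8(cos γ) = (4π/17) Σ_m Y*_{lm}(Ω₁) Y_{lm}(Ω₂), m = −8…8:
  m=-8: Y*=0.35983 + 0.20834j  Y=-0.00000 - 0.00000j  product -0.00000 - 0.00000j
  m=-7: Y*=0.12517 + 0.37006j  Y=0.00006 + 0.00003j  product -0.00000 + 0.00003j
  m=-6: Y*=0.02651 - 0.06383j  Y=-0.00070 + 0.00008j  product -0.00001 + 0.00005j
  m=-5: Y*=0.32320 - 0.15907j  Y=0.00451 - 0.00318j  product 0.00095 - 0.00174j
  m=-4: Y*=0.05333 + 0.01433j  Y=-0.01393 + 0.02878j  product -0.00116 + 0.00134j
  m=-3: Y*=-0.17874 - 0.26778j  Y=-0.00741 - 0.13544j  product -0.03494 + 0.02619j
  m=-2: Y*=0.01420 - 0.10757j  Y=0.21068 + 0.33603j  product 0.03914 - 0.01789j
  m=-1: Y*=-0.22591 + 0.19805j  Y=-0.59210 - 0.32762j  product 0.19865 - 0.04326j
  m=+0: Y*=-0.12362 + 0.00000j  Y=0.28893 + 0.00000j  product -0.03572 + 0.00000j
  m=+1: Y*=0.22591 + 0.19805j  Y=0.59210 - 0.32762j  product 0.19865 + 0.04326j
  m=+2: Y*=0.01420 + 0.10757j  Y=0.21068 - 0.33603j  product 0.03914 + 0.01789j
  m=+3: Y*=0.17874 - 0.26778j  Y=0.00741 - 0.13544j  product -0.03494 - 0.02619j
  m=+4: Y*=0.05333 - 0.01433j  Y=-0.01393 - 0.02878j  product -0.00116 - 0.00134j
  m=+5: Y*=-0.32320 - 0.15907j  Y=-0.00451 - 0.00318j  product 0.00095 + 0.00174j
  m=+6: Y*=0.02651 + 0.06383j  Y=-0.00070 - 0.00008j  product -0.00001 - 0.00005j
  m=+7: Y*=-0.12517 + 0.37006j  Y=-0.00006 + 0.00003j  product -0.00000 - 0.00003j
  m=+8: Y*=0.35983 - 0.20834j  Y=-0.00000 + 0.00000j  product -0.00000 + 0.00000j
Accumulated sum 0.36952 + 0.00000j; after 4π/(2l+1) scaling, 0.27315 + 0.00000j ⇒ P_8 = 0.273150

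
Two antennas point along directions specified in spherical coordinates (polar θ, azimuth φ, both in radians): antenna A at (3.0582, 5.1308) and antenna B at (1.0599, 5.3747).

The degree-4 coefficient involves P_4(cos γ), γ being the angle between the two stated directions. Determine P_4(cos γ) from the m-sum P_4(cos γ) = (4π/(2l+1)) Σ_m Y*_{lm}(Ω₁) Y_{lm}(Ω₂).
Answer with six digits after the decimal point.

Summing Y*_{l m}(θ₁,φ₁)·Y_{l m}(θ₂,φ₂) over m ∈ [−4, 4]; prefactor 4π/(2·4+1) = 1.396263:
  m=-4: (-0.00000 + 0.00002j) × (-0.22579 - 0.12112j) = 0.00000 - 0.00000j  (running Σ = 0.00000 - 0.00000j)
  m=-3: (0.00069 - 0.00022j) × (-0.37156 + 0.16421j) = -0.00022 + 0.00020j  (running Σ = -0.00021 + 0.00019j)
  m=-2: (-0.00925 - 0.01026j) × (-0.04178 + 0.16628j) = 0.00209 - 0.00111j  (running Σ = 0.00188 - 0.00092j)
  m=-1: (-0.06305 + 0.14178j) × (-0.16459 - 0.21106j) = 0.04030 - 0.01003j  (running Σ = 0.04218 - 0.01095j)
  m=0: (0.81710 + 0.00000j) × (-0.22975 + 0.00000j) = -0.18773 + 0.00000j  (running Σ = -0.14555 - 0.01095j)
  m=1: (0.06305 + 0.14178j) × (0.16459 - 0.21106j) = 0.04030 + 0.01003j  (running Σ = -0.10525 - 0.00092j)
  m=2: (-0.00925 + 0.01026j) × (-0.04178 - 0.16628j) = 0.00209 + 0.00111j  (running Σ = -0.10316 + 0.00019j)
  m=3: (-0.00069 - 0.00022j) × (0.37156 + 0.16421j) = -0.00022 - 0.00020j  (running Σ = -0.10337 - 0.00000j)
  m=4: (-0.00000 - 0.00002j) × (-0.22579 + 0.12112j) = 0.00000 + 0.00000j  (running Σ = -0.10337 + 0.00000j)
Accumulated sum -0.10337 + 0.00000j; after 4π/(2l+1) scaling, -0.14433 + 0.00000j ⇒ P_4 = -0.144332

-0.144332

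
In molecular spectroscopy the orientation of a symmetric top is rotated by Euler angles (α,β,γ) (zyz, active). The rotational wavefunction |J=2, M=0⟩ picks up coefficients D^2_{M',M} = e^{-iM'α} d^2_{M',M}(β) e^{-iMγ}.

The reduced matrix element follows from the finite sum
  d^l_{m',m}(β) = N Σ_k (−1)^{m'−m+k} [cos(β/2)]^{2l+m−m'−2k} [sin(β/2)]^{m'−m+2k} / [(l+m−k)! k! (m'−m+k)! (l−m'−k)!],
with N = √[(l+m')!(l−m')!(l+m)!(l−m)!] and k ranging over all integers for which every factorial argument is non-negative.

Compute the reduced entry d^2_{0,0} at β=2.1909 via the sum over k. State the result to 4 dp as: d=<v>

d=0.0065

d^2_{0,0}(β=2.1909) via the finite sum:
Half-angle: c=0.457646, s=0.889134. N=√(2·2·2·2)=4.000000
Admissible k: 0..2 (factorial args all ≥0)
  k=0: (−1)^0·4.0000/(4)·0.4576^4·0.8891^0 = +0.043865
  k=1: (−1)^1·4.0000/(1)·0.4576^2·0.8891^2 = -0.662300
  k=2: (−1)^2·4.0000/(4)·0.4576^0·0.8891^4 = +0.624985
d^2_{0,0}(2.1909) = +0.043865 -0.662300 +0.624985 = +0.006550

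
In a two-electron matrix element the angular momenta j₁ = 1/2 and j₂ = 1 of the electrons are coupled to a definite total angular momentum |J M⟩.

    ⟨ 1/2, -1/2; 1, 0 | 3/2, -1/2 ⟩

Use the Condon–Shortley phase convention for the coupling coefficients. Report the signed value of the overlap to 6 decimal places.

triangle: 0!×1!×2!/4! = 2/24
(j±m)!: 0!×1!×1!×1!×1!×2! = 2
prefactor² = (2J+1)×Δ×N² = 2/3
  k=0: +1/(0!×0!×1!×1!×0!×1!) = 1
Σ = 1  ⇒  CG² = 2/3×1² = 2/3
CG = +√(2/3) = +0.816497

+√(2/3) = +0.816497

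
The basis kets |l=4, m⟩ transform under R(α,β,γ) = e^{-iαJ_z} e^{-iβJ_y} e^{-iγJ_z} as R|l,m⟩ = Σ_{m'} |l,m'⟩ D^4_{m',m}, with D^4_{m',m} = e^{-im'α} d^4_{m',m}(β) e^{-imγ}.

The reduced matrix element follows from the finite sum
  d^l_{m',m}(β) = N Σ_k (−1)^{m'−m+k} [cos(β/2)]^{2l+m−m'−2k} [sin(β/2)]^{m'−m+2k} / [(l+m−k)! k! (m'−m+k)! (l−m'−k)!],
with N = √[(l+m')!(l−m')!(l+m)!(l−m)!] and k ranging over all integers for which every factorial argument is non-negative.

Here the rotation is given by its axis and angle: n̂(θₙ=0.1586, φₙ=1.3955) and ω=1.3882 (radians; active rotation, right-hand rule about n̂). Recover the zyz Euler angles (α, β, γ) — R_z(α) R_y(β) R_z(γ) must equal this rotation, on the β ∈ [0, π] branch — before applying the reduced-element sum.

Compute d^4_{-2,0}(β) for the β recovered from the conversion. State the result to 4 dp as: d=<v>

Axis–angle → zyz. n̂ = (sinθₙcosφₙ, sinθₙsinφₙ, cosθₙ) = (+0.027544, +0.155516, +0.987449), ω = 1.3882.
R = I cosω + sinω [n̂]ₓ + (1−cosω) n̂n̂ᵀ gives
  R = [+0.182204, -0.967528, +0.175190; +0.974539, +0.201377, +0.098593; -0.130671, +0.152765, +0.979586]
β = atan2(√(R₁₃²+R₂₃²), R₃₃) = 0.202407; α = atan2(R₂₃, R₁₃) mod 2π = 0.512601; γ = atan2(R₃₂, −R₃₁) mod 2π = 0.863194
d^4_{-2,0}(β=0.2024) via the finite sum:
With c≡cos(β/2)=0.994883 and s≡sin(β/2)=0.101031, N=[2·720·24·24]^{1/2}=910.735966
The bounds max(0,m−m')=2 and min(l+m,l−m')=4 give 3 terms
  k=2: (−1)^0·910.7360/(96)·0.9949^6·0.1010^2 = +0.093899
  k=3: (−1)^1·910.7360/(36)·0.9949^4·0.1010^4 = -0.002582
  k=4: (−1)^2·910.7360/(96)·0.9949^2·0.1010^6 = +0.000010
d^4_{-2,0}(0.2024) = +0.093899 -0.002582 +0.000010 = +0.091327

d=0.0913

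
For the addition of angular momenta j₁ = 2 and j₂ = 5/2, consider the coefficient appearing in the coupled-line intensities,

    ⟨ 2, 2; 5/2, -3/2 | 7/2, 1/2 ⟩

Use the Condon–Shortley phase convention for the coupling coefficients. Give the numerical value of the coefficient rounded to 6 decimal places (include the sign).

j₁+j₂−J=1  J+j₁−j₂=3  J−j₁+j₂=4  j₁+j₂+J+1=9
(j₁±m₁, j₂±m₂, J±M) = (4,0,1,4,4,3)
P² = 9216/35
sum k=0..0:
  [0] +1/36 = 1/36
S = 1/36
C² = P²·S² = 64/315 ; C = +0.450749

+√(64/315) ≈ +0.450749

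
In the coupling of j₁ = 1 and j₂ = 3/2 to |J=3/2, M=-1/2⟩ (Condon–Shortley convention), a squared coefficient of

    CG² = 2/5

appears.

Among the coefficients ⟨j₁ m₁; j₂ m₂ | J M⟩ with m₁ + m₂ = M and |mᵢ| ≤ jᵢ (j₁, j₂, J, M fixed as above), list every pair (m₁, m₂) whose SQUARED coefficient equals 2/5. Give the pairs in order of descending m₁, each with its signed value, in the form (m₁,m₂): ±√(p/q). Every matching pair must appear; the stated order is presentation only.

Admissible pairs with m₁+m₂ = M = -1/2: (-1,1/2), (0,-1/2), (1,-3/2)
  (m₁,m₂)=(1,-3/2): CG² = 2/5, CG = +√(2/5)   ← matches the target
  (m₁,m₂)=(0,-1/2): CG² = 1/15, CG = +√(1/15)
  (m₁,m₂)=(-1,1/2): CG² = 8/15, CG = −√(8/15)
Pairs with CG² = 2/5: (1,-3/2): +√(2/5)

(1,-3/2): +√(2/5)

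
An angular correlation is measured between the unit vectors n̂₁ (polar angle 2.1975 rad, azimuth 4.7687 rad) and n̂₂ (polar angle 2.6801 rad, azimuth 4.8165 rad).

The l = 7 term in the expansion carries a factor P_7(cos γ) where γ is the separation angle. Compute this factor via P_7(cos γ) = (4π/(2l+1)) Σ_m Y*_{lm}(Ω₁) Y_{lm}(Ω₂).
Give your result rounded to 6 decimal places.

-0.402166

Term-by-term m-sum for l=7 (normalisation 4π/15 = 0.837758):
  m=-7: (-0.043919, 0.105589) × (-0.001156, -0.001295) = (0.000187, -0.000065)  (running Σ = (0.000187, -0.000065))
  m=-6: (0.292310, 0.102700) × (0.010593, -0.007637) = (0.003881, -0.001145)  (running Σ = (0.004068, -0.001210))
  m=-5: (0.123376, -0.426556) × (0.030103, 0.052508) = (0.026111, -0.006362)  (running Σ = (0.030180, -0.007572))
  m=-4: (-0.265680, -0.060876) × (-0.175355, 0.077562) = (0.051310, -0.009932)  (running Σ = (0.081490, -0.017504))
  m=-3: (0.027511, -0.161297) × (-0.126064, -0.390408) = (-0.066440, 0.009593)  (running Σ = (0.015050, -0.007910))
  m=-2: (-0.353964, -0.040034) × (0.508890, -0.107521) = (-0.184433, 0.017686)  (running Σ = (-0.169384, 0.009775))
  m=-1: (0.000960, -0.017023) × (0.018138, 0.173590) = (0.002972, -0.000142)  (running Σ = (-0.166411, 0.009633))
  m=0: (-0.353101, -0.000000) × (0.416955, 0.000000) = (-0.147227, -0.000000)  (running Σ = (-0.313639, 0.009633))
  m=1: (-0.000960, -0.017023) × (-0.018138, 0.173590) = (0.002972, 0.000142)  (running Σ = (-0.310666, 0.009775))
  m=2: (-0.353964, 0.040034) × (0.508890, 0.107521) = (-0.184433, -0.017686)  (running Σ = (-0.495100, -0.007910))
  m=3: (-0.027511, -0.161297) × (0.126064, -0.390408) = (-0.066440, -0.009593)  (running Σ = (-0.561539, -0.017504))
  m=4: (-0.265680, 0.060876) × (-0.175355, -0.077562) = (0.051310, 0.009932)  (running Σ = (-0.510229, -0.007572))
  m=5: (-0.123376, -0.426556) × (-0.030103, 0.052508) = (0.026111, 0.006362)  (running Σ = (-0.484118, -0.001210))
  m=6: (0.292310, -0.102700) × (0.010593, 0.007637) = (0.003881, 0.001145)  (running Σ = (-0.480237, -0.000065))
  m=7: (0.043919, 0.105589) × (0.001156, -0.001295) = (0.000187, 0.000065)  (running Σ = (-0.480050, -0.000000))
Σ over m = (-0.480050, -0.000000); ×(4π/15) → (-0.402166, -0.000000). Real part: -0.402166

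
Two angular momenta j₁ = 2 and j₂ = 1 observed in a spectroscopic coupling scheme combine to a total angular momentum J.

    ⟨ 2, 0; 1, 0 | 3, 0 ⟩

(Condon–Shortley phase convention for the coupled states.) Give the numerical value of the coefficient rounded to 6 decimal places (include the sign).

triangle: 0!·4!·2!/7! = 48/5040
(j±m)!: 2!·2!·1!·1!·3!·3! = 144
prefactor² = (2J+1)·Δ·N² = 48/5
  k=0: +1/(0!·0!·2!·1!·2!·1!) = 1/4
Σ = 1/4  ⇒  CG² = 48/5·(1/4)² = 3/5
CG = +√(3/5) = +0.774597

+√(3/5) = +0.774597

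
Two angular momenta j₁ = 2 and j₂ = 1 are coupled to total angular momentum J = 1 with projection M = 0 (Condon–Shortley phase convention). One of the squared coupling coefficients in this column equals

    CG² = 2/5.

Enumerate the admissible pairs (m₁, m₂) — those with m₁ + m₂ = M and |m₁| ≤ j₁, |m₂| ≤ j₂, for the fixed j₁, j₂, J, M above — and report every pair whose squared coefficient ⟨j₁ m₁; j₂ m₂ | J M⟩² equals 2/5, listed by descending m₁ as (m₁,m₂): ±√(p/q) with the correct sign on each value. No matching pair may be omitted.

(0,0): −√(2/5)

Admissible pairs with m₁+m₂ = M = 0: (-1,1), (0,0), (1,-1)
  (m₁,m₂)=(1,-1): CG² = 3/10, CG = +√(3/10)
  (m₁,m₂)=(0,0): CG² = 2/5, CG = −√(2/5)   ← matches the target
  (m₁,m₂)=(-1,1): CG² = 3/10, CG = +√(3/10)
Pairs with CG² = 2/5: (0,0): −√(2/5)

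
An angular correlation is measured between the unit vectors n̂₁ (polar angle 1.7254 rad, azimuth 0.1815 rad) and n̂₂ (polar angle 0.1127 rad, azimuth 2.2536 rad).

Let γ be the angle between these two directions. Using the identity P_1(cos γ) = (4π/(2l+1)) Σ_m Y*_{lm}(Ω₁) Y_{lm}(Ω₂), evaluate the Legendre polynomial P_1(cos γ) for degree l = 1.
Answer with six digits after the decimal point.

-0.206413

Addition theorem: P_1(cos γ) = (4π/3) Σ_m Y*_{lm}(Ω₁) Y_{lm}(Ω₂), m = −1…1:
  m=-1: (0.335766, 0.061620) × (-0.024516, -0.030144) = (-0.006374, -0.011632)  (running Σ = (-0.006374, -0.011632))
  m=0: (-0.075239, -0.000000) × (0.485503, 0.000000) = (-0.036529, -0.000000)  (running Σ = (-0.042903, -0.011632))
  m=1: (-0.335766, 0.061620) × (0.024516, -0.030144) = (-0.006374, 0.011632)  (running Σ = (-0.049277, 0.000000))
Σ over m = (-0.049277, 0.000000); ×(4π/3) → (-0.206413, 0.000000). Real part: -0.206413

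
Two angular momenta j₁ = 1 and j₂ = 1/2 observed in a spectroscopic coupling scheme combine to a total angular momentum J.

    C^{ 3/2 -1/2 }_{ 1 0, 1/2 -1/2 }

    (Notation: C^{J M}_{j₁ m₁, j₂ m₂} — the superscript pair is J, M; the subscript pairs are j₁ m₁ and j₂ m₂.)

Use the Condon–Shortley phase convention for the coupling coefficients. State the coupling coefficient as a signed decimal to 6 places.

+√(2/3) ≈ +0.816497

j₁+j₂−J=0  J+j₁−j₂=2  J−j₁+j₂=1  j₁+j₂+J+1=4
(j₁±m₁, j₂±m₂, J±M) = (1,1,0,1,1,2)
P² = 2/3
sum k=0..0:
  [0] +1/1 = 1
S = 1
C² = P²·S² = 2/3 ; C = +0.816497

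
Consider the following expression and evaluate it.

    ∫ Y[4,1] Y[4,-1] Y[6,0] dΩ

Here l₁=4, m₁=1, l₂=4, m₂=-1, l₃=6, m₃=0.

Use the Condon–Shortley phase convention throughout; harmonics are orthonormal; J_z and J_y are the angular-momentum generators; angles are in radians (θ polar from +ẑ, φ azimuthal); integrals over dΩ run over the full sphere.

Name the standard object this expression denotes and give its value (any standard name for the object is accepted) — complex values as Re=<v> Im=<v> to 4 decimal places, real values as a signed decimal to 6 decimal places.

Gaunt coefficient, +0.007113

This is a Gaunt coefficient — the integral of a triple product of spherical harmonics over the sphere.
m-sum 0 ✓  L=14 even ✓  0≤6≤8 ✓
Π(2lᵢ+1) = 9×9×13 = 1053
triangle coeff Δ(4,4,6) = 1/1261260
Σ_t [0,2]: t=0:+1/4608 t=1:−1/1296 t=2:+1/4608 = -7/20736
(3j)²=20/1287 [(4 4 6; 0 0 0)], sign=-1
Σ_t [0,2]: t=0:+1/2592 t=1:−1/2304 t=2:+1/28800 = -7/518400
(3j)²=1/25740 [(4 4 6; 1 -1 0)], sign=-1
⇒ 4πI² = 1/1573
I = (+1)√(1/1573/(4π)) = 0.00711264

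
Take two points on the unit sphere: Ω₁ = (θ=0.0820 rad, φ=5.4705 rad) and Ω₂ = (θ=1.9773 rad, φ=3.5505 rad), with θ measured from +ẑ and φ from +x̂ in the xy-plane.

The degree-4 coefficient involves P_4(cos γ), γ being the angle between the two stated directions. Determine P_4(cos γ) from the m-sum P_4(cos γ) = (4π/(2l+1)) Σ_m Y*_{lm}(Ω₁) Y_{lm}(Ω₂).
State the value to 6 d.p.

Expand P_4 via completeness: Σ_{m} conj(Y_{4,m}) at Ω₁ times Y_{4,m} at Ω₂ —
  m=-4: Y*=-0.00002 + 0.00000j  Y=-0.02041 - 0.31432j  product 0.00000 + 0.00001j
  m=-3: Y*=-0.00052 - 0.00044j  Y=0.12937 - 0.36103j  product -0.00023 + 0.00013j
  m=-2: Y*=-0.00073 - 0.01334j  Y=0.01822 - 0.01944j  product -0.00027 - 0.00023j
  m=-1: Y*=0.10496 - 0.11086j  Y=-0.30042 + 0.13018j  product -0.01710 + 0.04697j
  m=+0: Y*=0.81806 + 0.00000j  Y=-0.08830 + 0.00000j  product -0.07224 + 0.00000j
  m=+1: Y*=-0.10496 - 0.11086j  Y=0.30042 + 0.13018j  product -0.01710 - 0.04697j
  m=+2: Y*=-0.00073 + 0.01334j  Y=0.01822 + 0.01944j  product -0.00027 + 0.00023j
  m=+3: Y*=0.00052 - 0.00044j  Y=-0.12937 - 0.36103j  product -0.00023 - 0.00013j
  m=+4: Y*=-0.00002 - 0.00000j  Y=-0.02041 + 0.31432j  product 0.00000 - 0.00001j
Accumulated sum -0.10744 - 0.00000j; after 4π/(2l+1) scaling, -0.15002 - 0.00000j ⇒ P_4 = -0.150016

-0.150016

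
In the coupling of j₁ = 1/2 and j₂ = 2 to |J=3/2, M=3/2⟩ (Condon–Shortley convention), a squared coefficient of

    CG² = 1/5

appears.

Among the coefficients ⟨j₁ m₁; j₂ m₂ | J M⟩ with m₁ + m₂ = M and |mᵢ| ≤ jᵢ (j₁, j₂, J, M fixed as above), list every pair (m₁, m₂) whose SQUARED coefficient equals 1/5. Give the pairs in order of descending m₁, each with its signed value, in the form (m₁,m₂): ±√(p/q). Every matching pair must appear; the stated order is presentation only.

(1/2,1): +√(1/5)

Admissible pairs with m₁+m₂ = M = 3/2: (-1/2,2), (1/2,1)
  (m₁,m₂)=(1/2,1): CG² = 1/5, CG = +√(1/5)   ← matches the target
  (m₁,m₂)=(-1/2,2): CG² = 4/5, CG = −√(4/5)
Pairs with CG² = 1/5: (1/2,1): +√(1/5)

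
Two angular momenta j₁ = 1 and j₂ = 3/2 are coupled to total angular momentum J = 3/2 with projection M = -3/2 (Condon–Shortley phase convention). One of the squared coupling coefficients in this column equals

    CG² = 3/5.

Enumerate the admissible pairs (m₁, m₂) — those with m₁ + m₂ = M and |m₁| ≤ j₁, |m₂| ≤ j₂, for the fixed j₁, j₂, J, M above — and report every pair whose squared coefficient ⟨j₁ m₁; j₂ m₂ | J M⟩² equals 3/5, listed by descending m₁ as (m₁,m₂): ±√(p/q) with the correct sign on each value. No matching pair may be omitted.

Admissible pairs with m₁+m₂ = M = -3/2: (-1,-1/2), (0,-3/2)
  (m₁,m₂)=(0,-3/2): CG² = 3/5, CG = +√(3/5)   ← matches the target
  (m₁,m₂)=(-1,-1/2): CG² = 2/5, CG = −√(2/5)
Pairs with CG² = 3/5: (0,-3/2): +√(3/5)

(0,-3/2): +√(3/5)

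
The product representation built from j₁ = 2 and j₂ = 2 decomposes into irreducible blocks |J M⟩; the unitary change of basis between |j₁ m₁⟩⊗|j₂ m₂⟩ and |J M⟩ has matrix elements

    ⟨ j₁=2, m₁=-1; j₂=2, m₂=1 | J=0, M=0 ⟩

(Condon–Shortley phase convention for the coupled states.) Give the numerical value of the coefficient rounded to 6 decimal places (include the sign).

j₁+j₂−J=4  J+j₁−j₂=0  J−j₁+j₂=0  j₁+j₂+J+1=5
(j₁±m₁, j₂±m₂, J±M) = (1,3,3,1,0,0)
P² = 36/5
sum k=3..3:
  [3] −1/6 = -1/6
S = -1/6
C² = P²·S² = 1/5 ; C = -0.447214

−√(1/5) ≈ -0.447214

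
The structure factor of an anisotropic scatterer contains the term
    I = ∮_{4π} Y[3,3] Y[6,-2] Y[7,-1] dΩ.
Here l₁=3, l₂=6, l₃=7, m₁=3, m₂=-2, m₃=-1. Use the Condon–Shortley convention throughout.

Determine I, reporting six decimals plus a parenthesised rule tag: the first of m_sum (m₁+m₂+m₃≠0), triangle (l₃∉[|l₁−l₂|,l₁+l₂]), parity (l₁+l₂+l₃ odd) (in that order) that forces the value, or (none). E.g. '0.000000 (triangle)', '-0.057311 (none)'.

0.147021 (none)

Rules hold: Σm=0, L=16 even, 3≤7≤9.
N = 7·13·15 = 1365
Δ = 2!·4!·10!/17! = 1/2042040
Racah Σ t=0..2: t=0:+1/207360 t=1:−1/57600 t=2:+1/207360 = -1/129600
⇒ 3j(3 6 7; 0 0 0)² = 168/12155, sgn +1
Racah Σ t=0..0: t=0:+1/829440 = 1/829440
⇒ 3j(3 6 7; 3 -2 -1)² = 35/2431, sgn +1
4πI² = N·(3j₀)²·(3jₘ)² = 123480/454597
I = +1·√(0.271625/4π) = 0.14702124
No selection rule forces the value: the integral is nonzero (none).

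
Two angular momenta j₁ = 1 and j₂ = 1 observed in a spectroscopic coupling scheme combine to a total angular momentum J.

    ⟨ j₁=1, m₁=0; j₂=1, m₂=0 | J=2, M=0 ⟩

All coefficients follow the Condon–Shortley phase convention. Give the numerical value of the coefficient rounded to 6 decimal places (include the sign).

j₁+j₂−J=0  J+j₁−j₂=2  J−j₁+j₂=2  j₁+j₂+J+1=5
(j₁±m₁, j₂±m₂, J±M) = (1,1,1,1,2,2)
P² = 2/3
sum k=0..0:
  [0] +1/1 = 1
S = 1
C² = P²·S² = 2/3 ; C = +0.816497

+√(2/3) ≈ +0.816497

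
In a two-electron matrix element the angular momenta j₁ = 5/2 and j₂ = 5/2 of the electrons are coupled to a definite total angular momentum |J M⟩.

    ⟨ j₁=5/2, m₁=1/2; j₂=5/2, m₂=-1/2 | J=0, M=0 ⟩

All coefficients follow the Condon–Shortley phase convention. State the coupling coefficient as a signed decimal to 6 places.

+√(1/6) ≈ +0.408248

j₁+j₂−J=5  J+j₁−j₂=0  J−j₁+j₂=0  j₁+j₂+J+1=6
(j₁±m₁, j₂±m₂, J±M) = (3,2,2,3,0,0)
P² = 24
sum k=2..2:
  [2] +1/12 = 1/12
S = 1/12
C² = P²·S² = 1/6 ; C = +0.408248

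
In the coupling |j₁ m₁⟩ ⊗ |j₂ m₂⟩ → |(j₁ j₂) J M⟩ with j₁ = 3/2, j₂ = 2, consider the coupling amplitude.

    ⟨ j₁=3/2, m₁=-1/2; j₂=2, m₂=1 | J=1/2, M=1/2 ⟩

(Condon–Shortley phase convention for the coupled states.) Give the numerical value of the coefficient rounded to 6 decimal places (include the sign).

j₁+j₂−J=3  J+j₁−j₂=0  J−j₁+j₂=1  j₁+j₂+J+1=5
(j₁±m₁, j₂±m₂, J±M) = (1,2,3,1,1,0)
P² = 6/5
sum k=2..2:
  [2] +1/2 = 1/2
S = 1/2
C² = P²·S² = 3/10 ; C = +0.547723

+0.547723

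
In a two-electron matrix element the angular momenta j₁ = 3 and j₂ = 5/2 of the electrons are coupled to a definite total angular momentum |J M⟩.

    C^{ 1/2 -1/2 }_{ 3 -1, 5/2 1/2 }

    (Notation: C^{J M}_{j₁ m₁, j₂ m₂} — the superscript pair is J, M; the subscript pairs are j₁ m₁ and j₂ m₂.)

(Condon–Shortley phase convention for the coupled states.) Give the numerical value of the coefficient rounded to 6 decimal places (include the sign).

j₁+j₂−J=5  J+j₁−j₂=1  J−j₁+j₂=0  j₁+j₂+J+1=7
(j₁±m₁, j₂±m₂, J±M) = (2,4,3,2,0,1)
P² = 192/7
sum k=3..3:
  [3] −1/12 = -1/12
S = -1/12
C² = P²·S² = 4/21 ; C = -0.436436

−√(4/21) ≈ -0.436436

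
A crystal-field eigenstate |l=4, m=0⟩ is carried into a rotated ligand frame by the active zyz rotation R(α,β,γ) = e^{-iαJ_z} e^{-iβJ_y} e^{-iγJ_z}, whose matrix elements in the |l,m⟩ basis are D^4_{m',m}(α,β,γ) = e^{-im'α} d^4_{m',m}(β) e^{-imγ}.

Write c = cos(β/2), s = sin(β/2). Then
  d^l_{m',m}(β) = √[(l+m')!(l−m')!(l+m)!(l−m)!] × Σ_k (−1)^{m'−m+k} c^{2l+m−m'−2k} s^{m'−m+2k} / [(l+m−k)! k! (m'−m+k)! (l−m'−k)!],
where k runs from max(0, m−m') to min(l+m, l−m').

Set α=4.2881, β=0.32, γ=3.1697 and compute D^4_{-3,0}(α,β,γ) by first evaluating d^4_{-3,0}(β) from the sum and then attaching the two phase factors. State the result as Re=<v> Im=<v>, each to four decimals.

Split into d^4_{-3,0}(β=0.3200) × two z-phases.
With c≡cos(β/2)=0.987227 and s≡sin(β/2)=0.159318, N=[1·5040·24·24]^{1/2}=1703.830978
The bounds max(0,m−m')=3 and min(l+m,l−m')=4 give 2 terms
  k=3: (−1)^0·1703.8310/(144)·0.9872^5·0.1593^3 = +0.044869
  k=4: (−1)^1·1703.8310/(144)·0.9872^3·0.1593^5 = -0.001169
d^4_{-3,0}(0.3200) = +0.044869 -0.001169 = +0.043700
D = (+0.955946+0.293541i)·(+0.043700)·(+1.000000+0.000000i) = +0.041775+0.012828i

Re=0.0418 Im=0.0128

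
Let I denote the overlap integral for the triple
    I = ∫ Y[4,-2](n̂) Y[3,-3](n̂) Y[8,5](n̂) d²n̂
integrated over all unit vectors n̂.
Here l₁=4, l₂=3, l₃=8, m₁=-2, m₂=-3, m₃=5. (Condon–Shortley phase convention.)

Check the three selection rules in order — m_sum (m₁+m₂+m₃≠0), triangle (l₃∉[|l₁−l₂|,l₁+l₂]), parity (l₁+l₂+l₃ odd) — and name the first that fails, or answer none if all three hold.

triangle

Σmᵢ = 0  ✓
l₃∈[|l₁−l₂|,l₁+l₂]=[1,7] required, l₃=8 fails  ✗
Σlᵢ = 15 ⇒ odd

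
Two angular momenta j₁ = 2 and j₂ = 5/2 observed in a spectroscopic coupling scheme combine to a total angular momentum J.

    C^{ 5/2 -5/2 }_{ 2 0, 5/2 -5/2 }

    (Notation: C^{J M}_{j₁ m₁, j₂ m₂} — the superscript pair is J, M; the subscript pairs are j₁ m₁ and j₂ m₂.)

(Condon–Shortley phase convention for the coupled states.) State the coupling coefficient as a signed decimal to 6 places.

j₁+j₂−J=2  J+j₁−j₂=2  J−j₁+j₂=3  j₁+j₂+J+1=8
(j₁±m₁, j₂±m₂, J±M) = (2,2,0,5,0,5)
P² = 1440/7
sum k=0..0:
  [0] +1/24 = 1/24
S = 1/24
C² = P²·S² = 5/14 ; C = +0.597614

+√(5/14) = +0.597614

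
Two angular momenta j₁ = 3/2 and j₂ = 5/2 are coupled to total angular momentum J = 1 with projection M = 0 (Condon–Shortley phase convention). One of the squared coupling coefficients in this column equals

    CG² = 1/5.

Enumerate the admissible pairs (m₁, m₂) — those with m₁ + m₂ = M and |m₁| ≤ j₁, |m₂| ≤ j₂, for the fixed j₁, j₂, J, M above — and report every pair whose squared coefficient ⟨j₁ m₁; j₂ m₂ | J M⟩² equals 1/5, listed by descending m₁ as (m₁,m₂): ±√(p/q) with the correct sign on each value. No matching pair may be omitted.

Admissible pairs with m₁+m₂ = M = 0: (-3/2,3/2), (-1/2,1/2), (1/2,-1/2), (3/2,-3/2)
  (m₁,m₂)=(3/2,-3/2): CG² = 1/5, CG = +√(1/5)   ← matches the target
  (m₁,m₂)=(1/2,-1/2): CG² = 3/10, CG = −√(3/10)
  (m₁,m₂)=(-1/2,1/2): CG² = 3/10, CG = +√(3/10)
  (m₁,m₂)=(-3/2,3/2): CG² = 1/5, CG = −√(1/5)   ← matches the target
Pairs with CG² = 1/5: (3/2,-3/2): +√(1/5); (-3/2,3/2): −√(1/5)

(3/2,-3/2): +√(1/5); (-3/2,3/2): −√(1/5)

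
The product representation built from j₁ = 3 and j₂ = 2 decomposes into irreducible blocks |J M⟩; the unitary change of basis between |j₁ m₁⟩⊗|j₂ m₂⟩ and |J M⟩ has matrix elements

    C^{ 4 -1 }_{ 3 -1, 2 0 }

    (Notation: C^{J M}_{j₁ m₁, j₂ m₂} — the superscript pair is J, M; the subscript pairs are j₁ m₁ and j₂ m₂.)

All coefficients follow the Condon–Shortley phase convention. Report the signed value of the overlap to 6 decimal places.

−√(3/28) = -0.327327

triangle: 1!×5!×3!/10! = 720/3628800
(j±m)!: 2!×4!×2!×2!×3!×5! = 138240
prefactor² = (2J+1)×Δ×N² = 1728/7
  k=0: +1/(0!×1!×4!×2!×1!×1!) = 1/48
  k=1: −1/(1!×0!×3!×1!×2!×2!) = -1/24
Σ = -1/48  ⇒  CG² = 1728/7×(-1/48)² = 3/28
CG = −√(3/28) = -0.327327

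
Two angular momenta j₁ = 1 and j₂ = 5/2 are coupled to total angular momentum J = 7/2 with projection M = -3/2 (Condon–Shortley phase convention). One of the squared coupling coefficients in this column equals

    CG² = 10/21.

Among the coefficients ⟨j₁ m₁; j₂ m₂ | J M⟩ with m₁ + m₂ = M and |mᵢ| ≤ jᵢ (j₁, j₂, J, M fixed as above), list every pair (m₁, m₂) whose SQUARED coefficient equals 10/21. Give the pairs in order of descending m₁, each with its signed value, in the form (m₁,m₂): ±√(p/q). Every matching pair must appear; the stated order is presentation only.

Admissible pairs with m₁+m₂ = M = -3/2: (-1,-1/2), (0,-3/2), (1,-5/2)
  (m₁,m₂)=(1,-5/2): CG² = 1/21, CG = +√(1/21)
  (m₁,m₂)=(0,-3/2): CG² = 10/21, CG = +√(10/21)   ← matches the target
  (m₁,m₂)=(-1,-1/2): CG² = 10/21, CG = +√(10/21)   ← matches the target
Pairs with CG² = 10/21: (0,-3/2): +√(10/21); (-1,-1/2): +√(10/21)

(0,-3/2): +√(10/21); (-1,-1/2): +√(10/21)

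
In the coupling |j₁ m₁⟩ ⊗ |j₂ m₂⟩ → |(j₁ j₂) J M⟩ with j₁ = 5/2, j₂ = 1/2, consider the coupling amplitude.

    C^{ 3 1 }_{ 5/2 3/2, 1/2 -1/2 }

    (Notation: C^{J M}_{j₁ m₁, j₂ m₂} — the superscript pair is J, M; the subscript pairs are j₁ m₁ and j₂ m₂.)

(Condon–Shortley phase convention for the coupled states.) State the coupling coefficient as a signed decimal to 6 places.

+0.577350

triangle: 0!·5!·1!/7! = 120/5040
(j±m)!: 4!·1!·0!·1!·4!·2! = 1152
prefactor² = (2J+1)·Δ·N² = 192
  k=0: +1/(0!·0!·1!·0!·4!·1!) = 1/24
Σ = 1/24  ⇒  CG² = 192·(1/24)² = 1/3
CG = +√(1/3) = +0.577350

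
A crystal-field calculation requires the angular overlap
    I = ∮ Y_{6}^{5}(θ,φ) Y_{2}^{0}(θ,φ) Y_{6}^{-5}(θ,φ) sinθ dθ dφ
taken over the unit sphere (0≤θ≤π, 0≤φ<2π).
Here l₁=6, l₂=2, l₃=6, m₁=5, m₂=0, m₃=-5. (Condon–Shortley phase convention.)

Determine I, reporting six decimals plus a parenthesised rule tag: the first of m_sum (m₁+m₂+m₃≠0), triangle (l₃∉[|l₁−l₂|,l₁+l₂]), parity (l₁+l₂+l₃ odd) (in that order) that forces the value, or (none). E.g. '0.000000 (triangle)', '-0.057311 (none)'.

Checks pass: Σm=0; 14 even; l₃=6∈[4,8].
(2·6+1)(2·2+1)(2·6+1) = 845
Δ: 2! 10! 2! / 15! → 1/90090
sum: t=0:+1/69120 t=1:−1/14400 t=2:+1/69120 = -7/172800
3j²(6 2 6; 0 0 0) = Δ·Π!·Σ² = 14/715  (sign -1)
sum: t=0:+1/1451520 t=1:−1/3628800 = 1/2419200
3j²(6 2 6; 5 0 -5) = Δ·Π!·Σ² = 11/910  (sign -1)
combine: 4πI² = 845·14/715·11/910 = 1/5
take √, sign +1: I = 0.12615663
No selection rule forces the value: the integral is nonzero (none).

0.126157 (none)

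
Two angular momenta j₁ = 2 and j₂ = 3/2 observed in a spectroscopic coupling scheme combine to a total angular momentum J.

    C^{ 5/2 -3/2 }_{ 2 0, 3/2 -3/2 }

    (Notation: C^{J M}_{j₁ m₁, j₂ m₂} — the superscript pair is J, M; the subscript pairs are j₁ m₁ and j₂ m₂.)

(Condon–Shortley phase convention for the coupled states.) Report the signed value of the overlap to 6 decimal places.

+0.717137  (= +√(18/35))

triangle: 1!*3!*2!/7! = 12/5040
(j±m)!: 2!*2!*0!*3!*1!*4! = 576
prefactor² = (2J+1)*Δ*N² = 288/35
  k=0: +1/(0!*1!*2!*0!*1!*2!) = 1/4
Σ = 1/4  ⇒  CG² = 288/35*(1/4)² = 18/35
CG = +√(18/35) = +0.717137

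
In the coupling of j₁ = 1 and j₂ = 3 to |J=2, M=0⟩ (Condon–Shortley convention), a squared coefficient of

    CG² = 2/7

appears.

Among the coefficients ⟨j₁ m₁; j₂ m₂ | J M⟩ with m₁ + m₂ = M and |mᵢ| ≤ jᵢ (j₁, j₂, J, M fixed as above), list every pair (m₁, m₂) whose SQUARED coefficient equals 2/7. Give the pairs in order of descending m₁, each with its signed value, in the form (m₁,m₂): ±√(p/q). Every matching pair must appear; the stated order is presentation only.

Admissible pairs with m₁+m₂ = M = 0: (-1,1), (0,0), (1,-1)
  (m₁,m₂)=(1,-1): CG² = 2/7, CG = +√(2/7)   ← matches the target
  (m₁,m₂)=(0,0): CG² = 3/7, CG = −√(3/7)
  (m₁,m₂)=(-1,1): CG² = 2/7, CG = +√(2/7)   ← matches the target
Pairs with CG² = 2/7: (1,-1): +√(2/7); (-1,1): +√(2/7)

(1,-1): +√(2/7); (-1,1): +√(2/7)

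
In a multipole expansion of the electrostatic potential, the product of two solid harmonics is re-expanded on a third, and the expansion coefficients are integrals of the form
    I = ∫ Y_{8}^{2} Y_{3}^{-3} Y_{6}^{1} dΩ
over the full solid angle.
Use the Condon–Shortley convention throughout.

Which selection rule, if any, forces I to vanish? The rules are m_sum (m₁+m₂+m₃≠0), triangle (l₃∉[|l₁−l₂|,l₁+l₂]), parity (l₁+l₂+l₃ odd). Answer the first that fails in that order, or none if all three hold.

parity

m₁+m₂+m₃ = 2 − 3 + 1 = 0  ✓
triangle: |8−3|=5 ≤ l₃=6 ≤ 8+3=11  ✓
parity: l₁+l₂+l₃ = 17 is odd  ✗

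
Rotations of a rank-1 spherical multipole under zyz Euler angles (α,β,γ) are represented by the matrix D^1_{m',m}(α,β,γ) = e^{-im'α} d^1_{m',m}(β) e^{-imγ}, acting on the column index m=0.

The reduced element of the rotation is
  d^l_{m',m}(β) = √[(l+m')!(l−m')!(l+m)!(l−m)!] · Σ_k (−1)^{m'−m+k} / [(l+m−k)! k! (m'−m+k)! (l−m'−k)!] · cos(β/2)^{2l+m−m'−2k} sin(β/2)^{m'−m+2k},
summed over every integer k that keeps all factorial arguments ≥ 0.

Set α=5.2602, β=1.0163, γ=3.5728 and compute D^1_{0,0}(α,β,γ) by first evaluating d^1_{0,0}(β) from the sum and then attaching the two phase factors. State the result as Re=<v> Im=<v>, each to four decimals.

Re=0.5265 Im=0.0000

D^1_{0,0}(5.2602,1.0163,3.5728) = e^{-i·0·5.2602}·d^1_{0,0}(1.0163)·e^{-i·0·3.5728}. Compute d first:
c=cos(1.016300/2)=0.873646, s=sin(1.016300/2)=0.486562; N=√[1·1·1·1]=1.000000
k∈{0,1} keeps every argument non-negative
  k=0: (−1)^0·1.0000/(1)·0.8736^2·0.4866^0 = +0.763258
  k=1: (−1)^1·1.0000/(1)·0.8736^0·0.4866^2 = -0.236742
d^1_{0,0}(1.0163) = +0.763258 -0.236742 = +0.526515
Phases: e^{-i·(0)·5.2602}=+1.000000+0.000000i, e^{-i·(0)·3.5728}=+1.000000+0.000000i ⇒ D=+0.526515+0.000000i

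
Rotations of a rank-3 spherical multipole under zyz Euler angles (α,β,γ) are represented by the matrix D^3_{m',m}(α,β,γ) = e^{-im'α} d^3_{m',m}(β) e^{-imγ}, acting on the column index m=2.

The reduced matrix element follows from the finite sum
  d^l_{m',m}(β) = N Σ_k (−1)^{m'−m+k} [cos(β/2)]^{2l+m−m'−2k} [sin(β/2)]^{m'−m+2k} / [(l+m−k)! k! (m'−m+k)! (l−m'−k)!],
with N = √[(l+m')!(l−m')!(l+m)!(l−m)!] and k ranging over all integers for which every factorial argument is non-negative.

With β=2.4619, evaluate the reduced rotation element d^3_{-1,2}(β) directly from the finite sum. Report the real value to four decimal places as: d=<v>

d=-0.5889

d^3_{-1,2}(β=2.4619) via the finite sum:
With c≡cos(β/2)=0.333342 and s≡sin(β/2)=0.942806, N=[2·24·120·1]^{1/2}=75.894664
k∈{3,4} keeps every argument non-negative
  k=3: (−1)^0·75.8947/(12)·0.3333^3·0.9428^3 = +0.196321
  k=4: (−1)^1·75.8947/(24)·0.3333^1·0.9428^5 = -0.785239
d^3_{-1,2}(2.4619) = +0.196321 -0.785239 = -0.588917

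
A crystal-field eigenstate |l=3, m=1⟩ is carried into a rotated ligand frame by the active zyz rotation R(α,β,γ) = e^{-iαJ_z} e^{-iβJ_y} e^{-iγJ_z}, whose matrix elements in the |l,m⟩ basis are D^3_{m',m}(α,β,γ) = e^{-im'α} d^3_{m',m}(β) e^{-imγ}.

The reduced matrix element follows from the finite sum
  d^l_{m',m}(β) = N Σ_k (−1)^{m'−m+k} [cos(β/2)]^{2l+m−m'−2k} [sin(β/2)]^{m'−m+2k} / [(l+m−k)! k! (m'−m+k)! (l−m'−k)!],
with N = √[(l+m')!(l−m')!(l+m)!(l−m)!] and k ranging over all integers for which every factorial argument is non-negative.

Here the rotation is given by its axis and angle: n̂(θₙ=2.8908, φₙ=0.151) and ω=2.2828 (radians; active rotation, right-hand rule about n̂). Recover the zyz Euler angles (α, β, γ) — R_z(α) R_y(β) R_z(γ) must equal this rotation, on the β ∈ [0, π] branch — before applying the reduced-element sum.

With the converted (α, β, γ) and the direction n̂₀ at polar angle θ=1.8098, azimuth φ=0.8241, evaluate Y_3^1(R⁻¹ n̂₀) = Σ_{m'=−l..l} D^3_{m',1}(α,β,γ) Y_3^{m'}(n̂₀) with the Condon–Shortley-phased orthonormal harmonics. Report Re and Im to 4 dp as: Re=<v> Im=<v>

Axis–angle → zyz. n̂ = (sinθₙcosφₙ, sinθₙsinφₙ, cosθₙ) = (+0.245348, +0.037332, -0.968716), ω = 2.2828.
R = I cosω + sinω [n̂]ₓ + (1−cosω) n̂n̂ᵀ gives
  R = [-0.553827, +0.748514, -0.364694; -0.718227, -0.651048, -0.245533; -0.421218, +0.125950, +0.898171]
β = atan2(√(R₁₃²+R₂₃²), R₃₃) = 0.455204; α = atan2(R₂₃, R₁₃) mod 2π = 3.734145; γ = atan2(R₃₂, −R₃₁) mod 2π = 0.290552
Need the full column D^3_{m',1} for m'=−3..3 at α=3.7341, β=0.4552, γ=0.2906.
cos(β/2)=0.974210, sin(β/2)=0.225642
d^3_{-3,1}: single k=4 term ⇒ +0.009529;  D = -0.000797-0.009495i
d^3_{-2,1}: k∈[3..4] ⇒ +0.067181 -0.001802 = +0.065379;  D = +0.040919+0.050991i
d^3_{-1,1}: k∈[2..4] ⇒ +0.275171 -0.019682 +0.000132 = +0.255621;  D = -0.244052-0.076029i
d^3_{0,1}: k∈[1..3] ⇒ +0.685921 -0.110390 +0.001974 = +0.577505;  D = +0.553300-0.165444i
d^3_{1,1}: k∈[0..2] ⇒ +0.854902 -0.366895 +0.014762 = +0.502769;  D = -0.319135+0.388496i
d^3_{2,1}: k∈[0..1] ⇒ -0.626158 +0.067181 = -0.558976;  D = -0.053101+0.556448i
d^3_{3,1}: single k=0 term ⇒ +0.177622;  D = +0.084753+0.156098i
Y_3^{m'}(θ=1.8098,φ=0.8241) and Σ D·Y over m':
  (-0.0008-0.0095i)·(-0.3001-0.2374i)  (+0.0409+0.0510i)·(+0.0177+0.2277i)  (-0.2441-0.0760i)·(-0.1535+0.1659i)  (+0.5533-0.1654i)·(+0.2403+0.0000i)  (-0.3191+0.3885i)·(+0.1535+0.1659i)  (-0.0531+0.5564i)·(+0.0177-0.2277i)  (+0.0848+0.1561i)·(+0.3001-0.2374i)
Y_3^1(R⁻¹ n̂) = +0.244941+0.000035i

Re=0.2449 Im=0.0000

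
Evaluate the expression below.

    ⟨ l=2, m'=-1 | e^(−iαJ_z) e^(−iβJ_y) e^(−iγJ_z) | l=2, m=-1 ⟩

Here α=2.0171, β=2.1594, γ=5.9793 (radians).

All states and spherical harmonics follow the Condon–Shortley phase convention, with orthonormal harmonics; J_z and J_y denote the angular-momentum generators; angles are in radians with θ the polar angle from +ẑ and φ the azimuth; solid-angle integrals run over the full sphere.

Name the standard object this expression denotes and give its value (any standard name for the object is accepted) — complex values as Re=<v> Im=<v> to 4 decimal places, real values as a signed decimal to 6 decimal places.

Wigner D-matrix element, Re=0.0666 Im=-0.4646

This is a Wigner D-matrix element — the rotation-matrix element ⟨l m'| R(α,β,γ) |l m⟩ in the angular-momentum basis.
D^2_{-1,-1}(2.0171,2.1594,5.9793) = e^{-i·-1·2.0171}·d^2_{-1,-1}(2.1594)·e^{-i·-1·5.9793}. Compute d first:
Half-angle: c=0.471593, s=0.881816. N=√(1·6·1·6)=6.000000
k∈{0,1} keeps every argument non-negative
  k=0: (−1)^0·6.0000/(6)·0.4716^4·0.8818^0 = +0.049462
  k=1: (−1)^1·6.0000/(2)·0.4716^2·0.8818^2 = -0.518815
d^2_{-1,-1}(2.1594) = +0.049462 -0.518815 = -0.469353
Attach z-rotation phases: D = e^{-i(-1)(2.0171)}·(-0.469353)·e^{-i(-1)(5.9793)} = +0.066619-0.464601i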